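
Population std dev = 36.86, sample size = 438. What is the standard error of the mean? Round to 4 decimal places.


SE = sigma / sqrt(n)
sqrt(438) ≈ 20.928450
SE = 36.86 / 20.928450 ≈ 1.761239

1.7612


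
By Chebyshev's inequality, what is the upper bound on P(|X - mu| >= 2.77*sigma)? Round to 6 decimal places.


P <= 1/k^2
k^2 = 2.77^2 = 7.6729
1/k^2 = 1 / 7.6729 ≈ 0.13032882

0.130329


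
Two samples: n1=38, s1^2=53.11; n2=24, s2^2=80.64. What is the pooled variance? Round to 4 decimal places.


sp^2 = ((n1-1)*s1^2 + (n2-1)*s2^2)/(n1+n2-2)
(n1-1)*s1^2 = 37 * 53.11 = 1965.07
(n2-1)*s2^2 = 23 * 80.64 = 1854.72
numerator = 1965.07 + 1854.72 = 3819.79
n1+n2-2 = 60
sp^2 = 3819.79 / 60 = 381979/6000 ≈ 63.663167

63.6632


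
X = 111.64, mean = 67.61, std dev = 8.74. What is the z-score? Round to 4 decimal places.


z = (X - mu) / sigma
X - mu = 111.64 - 67.61 = 44.03
z = 44.03 / 8.74 = 4403/874 ≈ 5.037757

5.0378


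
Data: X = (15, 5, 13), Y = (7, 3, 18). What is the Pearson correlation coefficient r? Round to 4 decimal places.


r = sum((xi-xbar)(yi-ybar)) / sqrt(sum((xi-xbar)^2) * sum((yi-ybar)^2))
n = 3, xbar = 33/3 = 11, ybar = 28/3 ≈ 9.333333
Sxy = sum((xi-xbar)(yi-ybar)) = 46
Sxx = sum((xi-xbar)^2) = 56
Syy = sum((yi-ybar)^2) = 362/3 ≈ 120.666667
sqrt(Sxx*Syy) ≈ 82.203001
r = Sxy / sqrt(Sxx*Syy) = 46 / 82.203001 ≈ 0.559590

0.5596


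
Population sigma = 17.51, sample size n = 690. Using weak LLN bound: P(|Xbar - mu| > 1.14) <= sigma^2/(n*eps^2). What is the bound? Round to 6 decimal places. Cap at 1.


bound = min(1, sigma^2/(n*eps^2))
sigma^2 = 17.51^2 = 306.6001
n*eps^2 = 690 * 1.14^2 = 690 * 1.2996 = 896.724
sigma^2/(n*eps^2) = 306.6001 / 896.724 ≈ 0.34191134

0.341911


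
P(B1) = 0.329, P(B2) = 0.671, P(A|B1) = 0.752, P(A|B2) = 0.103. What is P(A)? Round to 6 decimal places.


P(A) = P(A|B1)*P(B1) + P(A|B2)*P(B2)
P(A|B1)*P(B1) = 0.752 * 0.329 = 0.247408
P(A|B2)*P(B2) = 0.103 * 0.671 = 0.069113
P(A) = 0.247408 + 0.069113 = 0.316521

0.316521


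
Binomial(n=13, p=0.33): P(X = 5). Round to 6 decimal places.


P = C(n,k) * p^k * (1-p)^(n-k)
C(13,5) = 1287
p^k = 0.33^5 ≈ 0.003913539
(1-p)^(n-k) = 0.67^8 ≈ 0.04060677
P = 1287 * 0.003913539 * 0.04060677 ≈ 0.204525

0.204525


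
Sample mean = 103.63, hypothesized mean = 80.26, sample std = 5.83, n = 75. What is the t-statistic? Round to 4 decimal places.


t = (xbar - mu0) / (s/sqrt(n))
xbar - mu0 = 103.63 - 80.26 = 23.37
sqrt(75) ≈ 8.66025404
s/sqrt(n) = 5.83 / 8.66025404 ≈ 0.67319041
t = 23.37 / 0.67319041 ≈ 34.715289

34.7153


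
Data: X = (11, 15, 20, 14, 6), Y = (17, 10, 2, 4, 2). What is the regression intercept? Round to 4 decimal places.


a = ybar - b*xbar, where b = sum((xi-xbar)(yi-ybar)) / sum((xi-xbar)^2)
n = 5, xbar = 66/5 = 13.2, ybar = 35/5 = 7
Sxy = sum((xi-xbar)(yi-ybar)) = -17
Sxx = sum((xi-xbar)^2) = 106.8
b = Sxy / Sxx = -85/534 ≈ -0.159176
a = 7 - (-0.159176) * 13.2 = 810/89 ≈ 9.101124

9.1011


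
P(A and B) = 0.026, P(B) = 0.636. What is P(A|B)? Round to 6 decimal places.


P(A|B) = P(A and B) / P(B) = 0.026 / 0.636 = 13/318 ≈ 0.04088050

0.040881


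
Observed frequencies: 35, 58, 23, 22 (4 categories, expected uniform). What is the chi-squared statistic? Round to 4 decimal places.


chi2 = sum((O-E)^2/E), E = total/4
total = 138, E = 138/4 = 34.5
(35 - 34.5)^2 / 34.5 = 0.25 / 34.5 = 1/138 ≈ 0.007246
(58 - 34.5)^2 / 34.5 = 552.25 / 34.5 = 2209/138 ≈ 16.007246
(23 - 34.5)^2 / 34.5 = 132.25 / 34.5 = 23/6 ≈ 3.833333
(22 - 34.5)^2 / 34.5 = 156.25 / 34.5 = 625/138 ≈ 4.528986
chi2 = 1682/69 ≈ 24.376812

24.3768


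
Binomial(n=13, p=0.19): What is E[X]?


E[X] = n*p = 13 * 0.19 = 2.47

2.47


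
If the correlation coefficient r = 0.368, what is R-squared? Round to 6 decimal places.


R^2 = r^2 = (0.368)^2 = 0.135424

0.135424


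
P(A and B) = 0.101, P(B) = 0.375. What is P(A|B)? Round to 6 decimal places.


P(A|B) = P(A and B) / P(B) = 0.101 / 0.375 = 101/375 ≈ 0.26933333

0.269333


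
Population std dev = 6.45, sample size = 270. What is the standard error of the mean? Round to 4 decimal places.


SE = sigma / sqrt(n)
sqrt(270) ≈ 16.431677
SE = 6.45 / 16.431677 ≈ 0.392534

0.3925


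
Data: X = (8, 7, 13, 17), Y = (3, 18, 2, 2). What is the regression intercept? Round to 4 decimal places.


a = ybar - b*xbar, where b = sum((xi-xbar)(yi-ybar)) / sum((xi-xbar)^2)
n = 4, xbar = 45/4 = 11.25, ybar = 25/4 = 6.25
Sxy = sum((xi-xbar)(yi-ybar)) = -71.25
Sxx = sum((xi-xbar)^2) = 64.75
b = Sxy / Sxx = -285/259 ≈ -1.100386
a = 6.25 - (-1.100386) * 11.25 = 4825/259 ≈ 18.629344

18.6293


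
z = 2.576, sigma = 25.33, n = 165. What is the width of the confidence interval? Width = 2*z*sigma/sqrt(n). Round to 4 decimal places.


width = 2*z*sigma/sqrt(n)
2*z*sigma = 2 * 2.576 * 25.33 = 130.50016
sqrt(165) ≈ 12.845233
width = 130.50016 / 12.845233 ≈ 10.159424

10.1594


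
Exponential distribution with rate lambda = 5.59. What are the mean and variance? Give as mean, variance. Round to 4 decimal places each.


mean = 1/lam, var = 1/lam^2
mean = 1 / 5.59 = 100/559 ≈ 0.178891
lam^2 = 5.59^2 = 31.2481
var = 1 / 31.2481 ≈ 0.032002

0.1789, 0.0320


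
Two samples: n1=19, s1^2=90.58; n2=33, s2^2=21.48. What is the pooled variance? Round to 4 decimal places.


sp^2 = ((n1-1)*s1^2 + (n2-1)*s2^2)/(n1+n2-2)
(n1-1)*s1^2 = 18 * 90.58 = 1630.44
(n2-1)*s2^2 = 32 * 21.48 = 687.36
numerator = 1630.44 + 687.36 = 2317.8
n1+n2-2 = 50
sp^2 = 2317.8 / 50 = 46.356

46.3560


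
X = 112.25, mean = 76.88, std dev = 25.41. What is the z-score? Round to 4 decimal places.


z = (X - mu) / sigma
X - mu = 112.25 - 76.88 = 35.37
z = 35.37 / 25.41 = 1179/847 ≈ 1.391972

1.3920


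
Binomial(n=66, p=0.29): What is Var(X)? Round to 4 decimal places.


Var = n*p*(1-p) = 66 * 0.29 * 0.71 = 13.5894

13.5894


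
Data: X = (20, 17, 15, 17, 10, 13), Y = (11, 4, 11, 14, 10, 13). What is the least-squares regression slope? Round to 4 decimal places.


b = sum((xi-xbar)(yi-ybar)) / sum((xi-xbar)^2)
n = 6, xbar = 92/6 = 46/3 ≈ 15.333333, ybar = 63/6 = 10.5
Sxy = sum((xi-xbar)(yi-ybar)) = -6
Sxx = sum((xi-xbar)^2) = 184/3 ≈ 61.333333
b = Sxy / Sxx = -9/92 ≈ -0.097826

-0.0978


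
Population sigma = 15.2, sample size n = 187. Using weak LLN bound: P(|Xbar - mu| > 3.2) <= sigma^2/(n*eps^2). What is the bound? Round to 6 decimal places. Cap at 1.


bound = min(1, sigma^2/(n*eps^2))
sigma^2 = 15.2^2 = 231.04
n*eps^2 = 187 * 3.2^2 = 187 * 10.24 = 1914.88
sigma^2/(n*eps^2) = 231.04 / 1914.88 = 361/2992 ≈ 0.12065508

0.120655


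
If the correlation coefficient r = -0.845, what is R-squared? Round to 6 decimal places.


R^2 = r^2 = (-0.845)^2 = 0.714025

0.714025


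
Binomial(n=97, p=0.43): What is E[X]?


E[X] = n*p = 97 * 0.43 = 41.71

41.71


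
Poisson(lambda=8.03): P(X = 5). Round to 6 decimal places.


P = e^(-lam) * lam^k / k!
e^(-8.03) ≈ 0.0003255482
lam^k = 8.03^5 ≈ 33387.025312
k! = 5! = 120
P = 0.0003255482 * 33387.025312 / 120 ≈ 0.090576

0.090576


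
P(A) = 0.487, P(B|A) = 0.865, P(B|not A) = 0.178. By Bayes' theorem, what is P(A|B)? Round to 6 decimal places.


P(A|B) = P(B|A)*P(A) / P(B), P(B) = P(B|A)*P(A) + P(B|not A)*P(not A)
P(B|A)*P(A) = 0.865 * 0.487 = 0.421255
P(B|not A)*P(not A) = 0.178 * 0.513 = 0.091314
P(B) = 0.421255 + 0.091314 = 0.512569
P(A|B) = 0.421255 / 0.512569 ≈ 0.82185033

0.821850


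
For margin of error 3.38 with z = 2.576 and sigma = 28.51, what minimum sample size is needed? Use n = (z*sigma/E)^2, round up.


z*sigma/E = 2.576 * 28.51 / 3.38 ≈ 21.728331
(z*sigma/E)^2 ≈ 472.120384
round up: n = 473

473


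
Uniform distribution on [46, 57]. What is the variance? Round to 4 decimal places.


Var = (b-a)^2 / 12
(b-a)^2 = (57 - 46)^2 = 121
Var = 121/12 ≈ 10.083333

10.0833


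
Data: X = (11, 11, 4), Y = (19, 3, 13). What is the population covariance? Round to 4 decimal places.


Cov = (1/n)*sum((xi-xbar)(yi-ybar))
n = 3, xbar = 26/3 ≈ 8.666667, ybar = 35/3 ≈ 11.666667
sum((xi-xbar)(yi-ybar)) = -28/3 ≈ -9.333333
Cov = -9.333333 / 3 = -28/9 ≈ -3.111111

-3.1111


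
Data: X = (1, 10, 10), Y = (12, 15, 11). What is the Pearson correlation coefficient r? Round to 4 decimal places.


r = sum((xi-xbar)(yi-ybar)) / sqrt(sum((xi-xbar)^2) * sum((yi-ybar)^2))
n = 3, xbar = 21/3 = 7, ybar = 38/3 ≈ 12.666667
Sxy = sum((xi-xbar)(yi-ybar)) = 6
Sxx = sum((xi-xbar)^2) = 54
Syy = sum((yi-ybar)^2) = 26/3 ≈ 8.666667
sqrt(Sxx*Syy) ≈ 21.633308
r = Sxy / sqrt(Sxx*Syy) = 6 / 21.633308 ≈ 0.277350

0.2774


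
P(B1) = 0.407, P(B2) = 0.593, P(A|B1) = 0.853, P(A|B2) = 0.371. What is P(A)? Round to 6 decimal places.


P(A) = P(A|B1)*P(B1) + P(A|B2)*P(B2)
P(A|B1)*P(B1) = 0.853 * 0.407 = 0.347171
P(A|B2)*P(B2) = 0.371 * 0.593 = 0.220003
P(A) = 0.347171 + 0.220003 = 0.567174

0.567174


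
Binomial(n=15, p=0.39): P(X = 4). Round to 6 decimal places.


P = C(n,k) * p^k * (1-p)^(n-k)
C(15,4) = 1365
p^k = 0.39^4 = 0.02313441
(1-p)^(n-k) = 0.61^11 ≈ 0.004351392
P = 1365 * 0.02313441 * 0.004351392 ≈ 0.137410

0.137410


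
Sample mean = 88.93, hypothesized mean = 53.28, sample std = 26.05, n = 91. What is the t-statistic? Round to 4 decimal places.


t = (xbar - mu0) / (s/sqrt(n))
xbar - mu0 = 88.93 - 53.28 = 35.65
sqrt(91) ≈ 9.53939201
s/sqrt(n) = 26.05 / 9.53939201 ≈ 2.73078200
t = 35.65 / 2.73078200 ≈ 13.054869

13.0549


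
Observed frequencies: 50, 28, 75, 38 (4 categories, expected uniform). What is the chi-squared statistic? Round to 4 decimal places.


chi2 = sum((O-E)^2/E), E = total/4
total = 191, E = 191/4 = 47.75
(50 - 47.75)^2 / 47.75 = 5.0625 / 47.75 = 81/764 ≈ 0.106021
(28 - 47.75)^2 / 47.75 = 390.0625 / 47.75 = 6241/764 ≈ 8.168848
(75 - 47.75)^2 / 47.75 = 742.5625 / 47.75 = 11881/764 ≈ 15.551047
(38 - 47.75)^2 / 47.75 = 95.0625 / 47.75 = 1521/764 ≈ 1.990838
chi2 = 4931/191 ≈ 25.816754

25.8168


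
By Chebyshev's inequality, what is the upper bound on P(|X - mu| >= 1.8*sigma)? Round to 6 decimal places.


P <= 1/k^2
k^2 = 1.8^2 = 3.24
1/k^2 = 1 / 3.24 = 25/81 ≈ 0.30864198

0.308642


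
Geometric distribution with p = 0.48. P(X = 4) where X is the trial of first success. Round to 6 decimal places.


P = (1-p)^(k-1) * p
(1-p)^(k-1) = 0.52^3 = 0.140608
P = 0.140608 * 0.48 = 0.06749184

0.067492


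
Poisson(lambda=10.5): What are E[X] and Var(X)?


E[X] = Var(X) = lambda = 10.5

10.5, 10.5


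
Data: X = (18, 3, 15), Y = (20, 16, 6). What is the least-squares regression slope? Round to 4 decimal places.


b = sum((xi-xbar)(yi-ybar)) / sum((xi-xbar)^2)
n = 3, xbar = 36/3 = 12, ybar = 42/3 = 14
Sxy = sum((xi-xbar)(yi-ybar)) = -6
Sxx = sum((xi-xbar)^2) = 126
b = Sxy / Sxx = -1/21 ≈ -0.047619

-0.0476


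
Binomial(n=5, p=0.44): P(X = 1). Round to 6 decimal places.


P = C(n,k) * p^k * (1-p)^(n-k)
C(5,1) = 5
p^k = 0.44^1 = 0.44
(1-p)^(n-k) = 0.56^4 = 0.09834496
P = 5 * 0.44 * 0.09834496 ≈ 0.216359

0.216359


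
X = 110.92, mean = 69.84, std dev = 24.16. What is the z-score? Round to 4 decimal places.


z = (X - mu) / sigma
X - mu = 110.92 - 69.84 = 41.08
z = 41.08 / 24.16 = 1027/604 ≈ 1.700331

1.7003


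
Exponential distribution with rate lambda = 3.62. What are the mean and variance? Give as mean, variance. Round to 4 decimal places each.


mean = 1/lam, var = 1/lam^2
mean = 1 / 3.62 = 50/181 ≈ 0.276243
lam^2 = 3.62^2 = 13.1044
var = 1 / 13.1044 ≈ 0.076310

0.2762, 0.0763


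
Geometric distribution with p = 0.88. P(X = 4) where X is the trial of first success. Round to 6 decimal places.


P = (1-p)^(k-1) * p
(1-p)^(k-1) = 0.12^3 = 0.001728
P = 0.001728 * 0.88 = 0.00152064

0.001521


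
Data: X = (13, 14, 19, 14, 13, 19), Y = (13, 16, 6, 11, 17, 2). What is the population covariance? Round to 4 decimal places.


Cov = (1/n)*sum((xi-xbar)(yi-ybar))
n = 6, xbar = 92/6 = 46/3 ≈ 15.333333, ybar = 65/6 ≈ 10.833333
sum((xi-xbar)(yi-ybar)) = -230/3 ≈ -76.666667
Cov = -76.666667 / 6 = -115/9 ≈ -12.777778

-12.7778


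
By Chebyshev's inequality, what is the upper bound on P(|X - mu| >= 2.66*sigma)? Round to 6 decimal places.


P <= 1/k^2
k^2 = 2.66^2 = 7.0756
1/k^2 = 1 / 7.0756 ≈ 0.14133077

0.141331


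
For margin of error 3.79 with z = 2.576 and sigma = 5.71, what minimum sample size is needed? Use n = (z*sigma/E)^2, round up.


z*sigma/E = 2.576 * 5.71 / 3.79 ≈ 3.880992
(z*sigma/E)^2 ≈ 15.062100
round up: n = 16

16


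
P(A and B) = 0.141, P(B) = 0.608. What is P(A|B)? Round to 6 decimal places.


P(A|B) = P(A and B) / P(B) = 0.141 / 0.608 = 141/608 ≈ 0.23190789

0.231908


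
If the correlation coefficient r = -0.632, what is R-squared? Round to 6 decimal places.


R^2 = r^2 = (-0.632)^2 = 0.399424

0.399424


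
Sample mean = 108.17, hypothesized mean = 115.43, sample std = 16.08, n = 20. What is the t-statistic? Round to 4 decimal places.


t = (xbar - mu0) / (s/sqrt(n))
xbar - mu0 = 108.17 - 115.43 = -7.26
sqrt(20) ≈ 4.47213595
s/sqrt(n) = 16.08 / 4.47213595 ≈ 3.59559731
t = -7.26 / 3.59559731 ≈ -2.019136

-2.0191


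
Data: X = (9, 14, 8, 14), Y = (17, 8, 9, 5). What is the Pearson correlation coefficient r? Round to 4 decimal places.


r = sum((xi-xbar)(yi-ybar)) / sqrt(sum((xi-xbar)^2) * sum((yi-ybar)^2))
n = 4, xbar = 45/4 = 11.25, ybar = 39/4 = 9.75
Sxy = sum((xi-xbar)(yi-ybar)) = -31.75
Sxx = sum((xi-xbar)^2) = 30.75
Syy = sum((yi-ybar)^2) = 78.75
sqrt(Sxx*Syy) ≈ 49.209374
r = Sxy / sqrt(Sxx*Syy) = -31.75 / 49.209374 ≈ -0.645202

-0.6452


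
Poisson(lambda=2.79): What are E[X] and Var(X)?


E[X] = Var(X) = lambda = 2.79

2.79, 2.79


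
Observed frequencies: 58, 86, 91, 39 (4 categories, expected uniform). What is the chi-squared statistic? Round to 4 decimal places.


chi2 = sum((O-E)^2/E), E = total/4
total = 274, E = 274/4 = 68.5
(58 - 68.5)^2 / 68.5 = 110.25 / 68.5 = 441/274 ≈ 1.609489
(86 - 68.5)^2 / 68.5 = 306.25 / 68.5 = 1225/274 ≈ 4.470803
(91 - 68.5)^2 / 68.5 = 506.25 / 68.5 = 2025/274 ≈ 7.390511
(39 - 68.5)^2 / 68.5 = 870.25 / 68.5 = 3481/274 ≈ 12.704380
chi2 = 3586/137 ≈ 26.175182

26.1752


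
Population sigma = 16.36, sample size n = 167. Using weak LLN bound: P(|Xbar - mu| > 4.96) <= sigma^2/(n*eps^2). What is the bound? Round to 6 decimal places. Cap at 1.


bound = min(1, sigma^2/(n*eps^2))
sigma^2 = 16.36^2 = 267.6496
n*eps^2 = 167 * 4.96^2 = 167 * 24.6016 = 4108.4672
sigma^2/(n*eps^2) = 267.6496 / 4108.4672 ≈ 0.06514585

0.065146


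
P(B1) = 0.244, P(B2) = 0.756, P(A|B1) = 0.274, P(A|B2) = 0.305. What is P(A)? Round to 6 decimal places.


P(A) = P(A|B1)*P(B1) + P(A|B2)*P(B2)
P(A|B1)*P(B1) = 0.274 * 0.244 = 0.066856
P(A|B2)*P(B2) = 0.305 * 0.756 = 0.23058
P(A) = 0.066856 + 0.23058 = 0.297436

0.297436


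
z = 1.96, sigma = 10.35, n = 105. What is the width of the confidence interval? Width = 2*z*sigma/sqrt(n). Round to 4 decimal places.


width = 2*z*sigma/sqrt(n)
2*z*sigma = 2 * 1.96 * 10.35 = 40.572
sqrt(105) ≈ 10.246951
width = 40.572 / 10.246951 ≈ 3.959422

3.9594


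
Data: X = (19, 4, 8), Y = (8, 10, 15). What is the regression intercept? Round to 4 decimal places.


a = ybar - b*xbar, where b = sum((xi-xbar)(yi-ybar)) / sum((xi-xbar)^2)
n = 3, xbar = 31/3 ≈ 10.333333, ybar = 33/3 = 11
Sxy = sum((xi-xbar)(yi-ybar)) = -29
Sxx = sum((xi-xbar)^2) = 362/3 ≈ 120.666667
b = Sxy / Sxx = -87/362 ≈ -0.240331
a = 11 - (-0.240331) * 10.333333 = 4881/362 ≈ 13.483425

13.4834


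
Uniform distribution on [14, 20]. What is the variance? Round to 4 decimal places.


Var = (b-a)^2 / 12
(b-a)^2 = (20 - 14)^2 = 36
Var = 36/12 = 3

3.0000


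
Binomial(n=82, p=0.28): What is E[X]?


E[X] = n*p = 82 * 0.28 = 22.96

22.96


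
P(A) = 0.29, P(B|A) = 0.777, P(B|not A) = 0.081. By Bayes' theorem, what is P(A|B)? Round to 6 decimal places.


P(A|B) = P(B|A)*P(A) / P(B), P(B) = P(B|A)*P(A) + P(B|not A)*P(not A)
P(B|A)*P(A) = 0.777 * 0.29 = 0.22533
P(B|not A)*P(not A) = 0.081 * 0.71 = 0.05751
P(B) = 0.22533 + 0.05751 = 0.28284
P(A|B) = 0.22533 / 0.28284 = 7511/9428 ≈ 0.79666950

0.796669


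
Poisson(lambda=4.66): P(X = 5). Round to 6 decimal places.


P = e^(-lam) * lam^k / k!
e^(-4.66) ≈ 0.009466462
lam^k = 4.66^5 ≈ 2197.503540
k! = 5! = 120
P = 0.009466462 * 2197.503540 / 120 ≈ 0.173355

0.173355


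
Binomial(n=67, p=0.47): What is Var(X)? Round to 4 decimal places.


Var = n*p*(1-p) = 67 * 0.47 * 0.53 = 16.6897

16.6897


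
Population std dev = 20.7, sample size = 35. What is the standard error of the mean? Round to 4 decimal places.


SE = sigma / sqrt(n)
sqrt(35) ≈ 5.916080
SE = 20.7 / 5.916080 ≈ 3.498939

3.4989


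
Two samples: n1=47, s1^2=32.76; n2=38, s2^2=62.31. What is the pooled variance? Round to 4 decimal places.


sp^2 = ((n1-1)*s1^2 + (n2-1)*s2^2)/(n1+n2-2)
(n1-1)*s1^2 = 46 * 32.76 = 1506.96
(n2-1)*s2^2 = 37 * 62.31 = 2305.47
numerator = 1506.96 + 2305.47 = 3812.43
n1+n2-2 = 83
sp^2 = 3812.43 / 83 = 381243/8300 ≈ 45.932892

45.9329


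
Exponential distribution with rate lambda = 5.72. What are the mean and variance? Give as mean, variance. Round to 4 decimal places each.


mean = 1/lam, var = 1/lam^2
mean = 1 / 5.72 = 25/143 ≈ 0.174825
lam^2 = 5.72^2 = 32.7184
var = 1 / 32.7184 ≈ 0.030564

0.1748, 0.0306


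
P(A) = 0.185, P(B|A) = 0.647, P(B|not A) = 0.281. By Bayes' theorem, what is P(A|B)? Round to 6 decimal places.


P(A|B) = P(B|A)*P(A) / P(B), P(B) = P(B|A)*P(A) + P(B|not A)*P(not A)
P(B|A)*P(A) = 0.647 * 0.185 = 0.119695
P(B|not A)*P(not A) = 0.281 * 0.815 = 0.229015
P(B) = 0.119695 + 0.229015 = 0.34871
P(A|B) = 0.119695 / 0.34871 ≈ 0.34325084

0.343251


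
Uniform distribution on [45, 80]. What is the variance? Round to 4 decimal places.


Var = (b-a)^2 / 12
(b-a)^2 = (80 - 45)^2 = 1225
Var = 1225/12 ≈ 102.083333

102.0833


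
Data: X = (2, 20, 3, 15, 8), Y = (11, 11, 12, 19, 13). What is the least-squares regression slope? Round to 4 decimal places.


b = sum((xi-xbar)(yi-ybar)) / sum((xi-xbar)^2)
n = 5, xbar = 48/5 = 9.6, ybar = 66/5 = 13.2
Sxy = sum((xi-xbar)(yi-ybar)) = 33.4
Sxx = sum((xi-xbar)^2) = 241.2
b = Sxy / Sxx = 167/1206 ≈ 0.138474

0.1385


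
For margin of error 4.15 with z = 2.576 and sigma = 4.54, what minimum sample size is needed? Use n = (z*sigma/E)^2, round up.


z*sigma/E = 2.576 * 4.54 / 4.15 ≈ 2.818082
(z*sigma/E)^2 ≈ 7.941586
round up: n = 8

8


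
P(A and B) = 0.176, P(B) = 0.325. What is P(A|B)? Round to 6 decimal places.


P(A|B) = P(A and B) / P(B) = 0.176 / 0.325 = 176/325 ≈ 0.54153846

0.541538


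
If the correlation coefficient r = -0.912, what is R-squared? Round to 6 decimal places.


R^2 = r^2 = (-0.912)^2 = 0.831744

0.831744


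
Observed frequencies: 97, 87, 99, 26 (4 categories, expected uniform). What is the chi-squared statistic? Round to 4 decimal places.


chi2 = sum((O-E)^2/E), E = total/4
total = 309, E = 309/4 = 77.25
(97 - 77.25)^2 / 77.25 = 390.0625 / 77.25 = 6241/1236 ≈ 5.049353
(87 - 77.25)^2 / 77.25 = 95.0625 / 77.25 = 507/412 ≈ 1.230583
(99 - 77.25)^2 / 77.25 = 473.0625 / 77.25 = 2523/412 ≈ 6.123786
(26 - 77.25)^2 / 77.25 = 2626.5625 / 77.25 = 42025/1236 ≈ 34.000809
chi2 = 14339/309 ≈ 46.404531

46.4045


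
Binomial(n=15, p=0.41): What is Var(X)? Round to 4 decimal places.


Var = n*p*(1-p) = 15 * 0.41 * 0.59 = 3.6285

3.6285


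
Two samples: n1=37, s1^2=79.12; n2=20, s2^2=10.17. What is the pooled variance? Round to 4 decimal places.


sp^2 = ((n1-1)*s1^2 + (n2-1)*s2^2)/(n1+n2-2)
(n1-1)*s1^2 = 36 * 79.12 = 2848.32
(n2-1)*s2^2 = 19 * 10.17 = 193.23
numerator = 2848.32 + 193.23 = 3041.55
n1+n2-2 = 55
sp^2 = 3041.55 / 55 = 60831/1100 ≈ 55.300909

55.3009


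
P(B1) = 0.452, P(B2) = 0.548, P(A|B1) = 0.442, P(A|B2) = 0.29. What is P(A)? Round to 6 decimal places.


P(A) = P(A|B1)*P(B1) + P(A|B2)*P(B2)
P(A|B1)*P(B1) = 0.442 * 0.452 = 0.199784
P(A|B2)*P(B2) = 0.29 * 0.548 = 0.15892
P(A) = 0.199784 + 0.15892 = 0.358704

0.358704


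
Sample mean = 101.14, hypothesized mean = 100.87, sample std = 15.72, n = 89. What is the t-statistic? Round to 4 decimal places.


t = (xbar - mu0) / (s/sqrt(n))
xbar - mu0 = 101.14 - 100.87 = 0.27
sqrt(89) ≈ 9.43398113
s/sqrt(n) = 15.72 / 9.43398113 ≈ 1.66631667
t = 0.27 / 1.66631667 ≈ 0.162034

0.1620


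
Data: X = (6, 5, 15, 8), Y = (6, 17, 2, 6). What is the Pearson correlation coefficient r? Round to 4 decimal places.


r = sum((xi-xbar)(yi-ybar)) / sqrt(sum((xi-xbar)^2) * sum((yi-ybar)^2))
n = 4, xbar = 34/4 = 8.5, ybar = 31/4 = 7.75
Sxy = sum((xi-xbar)(yi-ybar)) = -64.5
Sxx = sum((xi-xbar)^2) = 61
Syy = sum((yi-ybar)^2) = 124.75
sqrt(Sxx*Syy) ≈ 87.233881
r = Sxy / sqrt(Sxx*Syy) = -64.5 / 87.233881 ≈ -0.739392

-0.7394


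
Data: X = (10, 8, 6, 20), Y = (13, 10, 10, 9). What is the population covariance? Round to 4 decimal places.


Cov = (1/n)*sum((xi-xbar)(yi-ybar))
n = 4, xbar = 44/4 = 11, ybar = 42/4 = 10.5
sum((xi-xbar)(yi-ybar)) = -12
Cov = -12 / 4 = -3

-3.0000


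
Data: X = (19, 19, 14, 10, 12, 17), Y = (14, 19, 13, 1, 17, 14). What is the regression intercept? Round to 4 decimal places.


a = ybar - b*xbar, where b = sum((xi-xbar)(yi-ybar)) / sum((xi-xbar)^2)
n = 6, xbar = 91/6 ≈ 15.166667, ybar = 78/6 = 13
Sxy = sum((xi-xbar)(yi-ybar)) = 78
Sxx = sum((xi-xbar)^2) = 425/6 ≈ 70.833333
b = Sxy / Sxx = 468/425 ≈ 1.101176
a = 13 - 1.101176 * 15.166667 = -1573/425 ≈ -3.701176

-3.7012


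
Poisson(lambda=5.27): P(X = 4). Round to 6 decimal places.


P = e^(-lam) * lam^k / k!
e^(-5.27) ≈ 0.005143611
lam^k = 5.27^4 ≈ 771.333974
k! = 4! = 24
P = 0.005143611 * 771.333974 / 24 ≈ 0.165310

0.165310


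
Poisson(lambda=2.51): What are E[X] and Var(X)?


E[X] = Var(X) = lambda = 2.51

2.51, 2.51


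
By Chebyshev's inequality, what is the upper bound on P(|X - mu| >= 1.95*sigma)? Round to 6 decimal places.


P <= 1/k^2
k^2 = 1.95^2 = 3.8025
1/k^2 = 1 / 3.8025 = 400/1521 ≈ 0.26298488

0.262985


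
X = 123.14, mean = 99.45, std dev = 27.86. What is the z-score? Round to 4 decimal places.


z = (X - mu) / sigma
X - mu = 123.14 - 99.45 = 23.69
z = 23.69 / 27.86 = 2369/2786 ≈ 0.850323

0.8503


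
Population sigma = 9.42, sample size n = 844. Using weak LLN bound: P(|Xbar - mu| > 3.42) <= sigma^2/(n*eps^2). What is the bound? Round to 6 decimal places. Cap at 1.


bound = min(1, sigma^2/(n*eps^2))
sigma^2 = 9.42^2 = 88.7364
n*eps^2 = 844 * 3.42^2 = 844 * 11.6964 = 9871.7616
sigma^2/(n*eps^2) = 88.7364 / 9871.7616 ≈ 0.00898891

0.008989


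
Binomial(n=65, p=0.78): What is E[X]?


E[X] = n*p = 65 * 0.78 = 50.7

50.7


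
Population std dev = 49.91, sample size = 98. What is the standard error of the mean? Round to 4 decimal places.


SE = sigma / sqrt(n)
sqrt(98) ≈ 9.899495
SE = 49.91 / 9.899495 ≈ 5.041671

5.0417


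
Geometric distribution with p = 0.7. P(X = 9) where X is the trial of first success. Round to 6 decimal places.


P = (1-p)^(k-1) * p
(1-p)^(k-1) = 0.3^8 = 0.00006561
P = 0.00006561 * 0.7 = 0.000045927

0.000046


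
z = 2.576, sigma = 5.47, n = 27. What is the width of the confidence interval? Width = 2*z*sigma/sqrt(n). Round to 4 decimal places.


width = 2*z*sigma/sqrt(n)
2*z*sigma = 2 * 2.576 * 5.47 = 28.18144
sqrt(27) ≈ 5.196152
width = 28.18144 / 5.196152 ≈ 5.423521

5.4235


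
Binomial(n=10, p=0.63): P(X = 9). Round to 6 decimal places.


P = C(n,k) * p^k * (1-p)^(n-k)
C(10,9) = 10
p^k = 0.63^9 ≈ 0.01563381
(1-p)^(n-k) = 0.37^1 = 0.37
P = 10 * 0.01563381 * 0.37 ≈ 0.057845

0.057845


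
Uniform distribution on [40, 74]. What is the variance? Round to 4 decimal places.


Var = (b-a)^2 / 12
(b-a)^2 = (74 - 40)^2 = 1156
Var = 1156/12 ≈ 96.333333

96.3333


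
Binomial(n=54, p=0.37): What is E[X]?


E[X] = n*p = 54 * 0.37 = 19.98

19.98


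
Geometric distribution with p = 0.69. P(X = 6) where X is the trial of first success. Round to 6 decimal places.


P = (1-p)^(k-1) * p
(1-p)^(k-1) = 0.31^5 ≈ 0.002862915
P = 0.002862915 * 0.69 ≈ 0.001975411

0.001975


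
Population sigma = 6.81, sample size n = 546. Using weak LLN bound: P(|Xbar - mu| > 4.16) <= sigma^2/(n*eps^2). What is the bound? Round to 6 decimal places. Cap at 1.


bound = min(1, sigma^2/(n*eps^2))
sigma^2 = 6.81^2 = 46.3761
n*eps^2 = 546 * 4.16^2 = 546 * 17.3056 = 9448.8576
sigma^2/(n*eps^2) = 46.3761 / 9448.8576 ≈ 0.00490812

0.004908


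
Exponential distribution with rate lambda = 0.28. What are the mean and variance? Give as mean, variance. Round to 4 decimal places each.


mean = 1/lam, var = 1/lam^2
mean = 1 / 0.28 = 25/7 ≈ 3.571429
lam^2 = 0.28^2 = 0.0784
var = 1 / 0.0784 = 625/49 ≈ 12.755102

3.5714, 12.7551


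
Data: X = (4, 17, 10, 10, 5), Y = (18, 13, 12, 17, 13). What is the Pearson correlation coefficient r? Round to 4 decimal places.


r = sum((xi-xbar)(yi-ybar)) / sqrt(sum((xi-xbar)^2) * sum((yi-ybar)^2))
n = 5, xbar = 46/5 = 9.2, ybar = 73/5 = 14.6
Sxy = sum((xi-xbar)(yi-ybar)) = -23.6
Sxx = sum((xi-xbar)^2) = 106.8
Syy = sum((yi-ybar)^2) = 29.2
sqrt(Sxx*Syy) ≈ 55.844069
r = Sxy / sqrt(Sxx*Syy) = -23.6 / 55.844069 ≈ -0.422605

-0.4226


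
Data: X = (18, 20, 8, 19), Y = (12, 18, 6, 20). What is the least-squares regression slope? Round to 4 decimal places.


b = sum((xi-xbar)(yi-ybar)) / sum((xi-xbar)^2)
n = 4, xbar = 65/4 = 16.25, ybar = 56/4 = 14
Sxy = sum((xi-xbar)(yi-ybar)) = 94
Sxx = sum((xi-xbar)^2) = 92.75
b = Sxy / Sxx = 376/371 ≈ 1.013477

1.0135


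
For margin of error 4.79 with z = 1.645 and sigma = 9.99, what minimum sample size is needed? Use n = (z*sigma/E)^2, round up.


z*sigma/E = 1.645 * 9.99 / 4.79 ≈ 3.430804
(z*sigma/E)^2 ≈ 11.770414
round up: n = 12

12


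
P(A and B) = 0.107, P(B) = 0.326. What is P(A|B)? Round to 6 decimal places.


P(A|B) = P(A and B) / P(B) = 0.107 / 0.326 = 107/326 ≈ 0.32822086

0.328221


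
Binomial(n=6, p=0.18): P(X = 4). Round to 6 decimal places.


P = C(n,k) * p^k * (1-p)^(n-k)
C(6,4) = 15
p^k = 0.18^4 = 0.00104976
(1-p)^(n-k) = 0.82^2 = 0.6724
P = 15 * 0.00104976 * 0.6724 ≈ 0.010588

0.010588


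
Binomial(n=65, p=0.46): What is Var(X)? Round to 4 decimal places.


Var = n*p*(1-p) = 65 * 0.46 * 0.54 = 16.146

16.1460


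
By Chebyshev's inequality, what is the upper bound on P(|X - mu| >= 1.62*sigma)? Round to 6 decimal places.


P <= 1/k^2
k^2 = 1.62^2 = 2.6244
1/k^2 = 1 / 2.6244 = 2500/6561 ≈ 0.38103948

0.381039


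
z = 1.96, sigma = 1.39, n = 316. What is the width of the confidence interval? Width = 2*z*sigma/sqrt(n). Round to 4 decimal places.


width = 2*z*sigma/sqrt(n)
2*z*sigma = 2 * 1.96 * 1.39 = 5.4488
sqrt(316) ≈ 17.776389
width = 5.4488 / 17.776389 ≈ 0.306519

0.3065


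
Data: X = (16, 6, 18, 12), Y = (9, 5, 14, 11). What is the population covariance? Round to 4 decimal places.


Cov = (1/n)*sum((xi-xbar)(yi-ybar))
n = 4, xbar = 52/4 = 13, ybar = 39/4 = 9.75
sum((xi-xbar)(yi-ybar)) = 51
Cov = 51 / 4 = 12.75

12.7500


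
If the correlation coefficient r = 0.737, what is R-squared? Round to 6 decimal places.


R^2 = r^2 = (0.737)^2 = 0.543169

0.543169


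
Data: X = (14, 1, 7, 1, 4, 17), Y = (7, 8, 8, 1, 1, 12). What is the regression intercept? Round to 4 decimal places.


a = ybar - b*xbar, where b = sum((xi-xbar)(yi-ybar)) / sum((xi-xbar)^2)
n = 6, xbar = 44/6 = 22/3 ≈ 7.333333, ybar = 37/6 ≈ 6.166667
Sxy = sum((xi-xbar)(yi-ybar)) = 299/3 ≈ 99.666667
Sxx = sum((xi-xbar)^2) = 688/3 ≈ 229.333333
b = Sxy / Sxx = 299/688 ≈ 0.434593
a = 6.166667 - 0.434593 * 7.333333 = 1025/344 ≈ 2.979651

2.9797


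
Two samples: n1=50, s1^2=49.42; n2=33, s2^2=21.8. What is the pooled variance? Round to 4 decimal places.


sp^2 = ((n1-1)*s1^2 + (n2-1)*s2^2)/(n1+n2-2)
(n1-1)*s1^2 = 49 * 49.42 = 2421.58
(n2-1)*s2^2 = 32 * 21.8 = 697.6
numerator = 2421.58 + 697.6 = 3119.18
n1+n2-2 = 81
sp^2 = 3119.18 / 81 = 155959/4050 ≈ 38.508395

38.5084


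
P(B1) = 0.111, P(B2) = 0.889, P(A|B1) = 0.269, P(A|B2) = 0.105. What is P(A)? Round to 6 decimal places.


P(A) = P(A|B1)*P(B1) + P(A|B2)*P(B2)
P(A|B1)*P(B1) = 0.269 * 0.111 = 0.029859
P(A|B2)*P(B2) = 0.105 * 0.889 = 0.093345
P(A) = 0.029859 + 0.093345 = 0.123204

0.123204


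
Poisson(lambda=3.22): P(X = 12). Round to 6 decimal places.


P = e^(-lam) * lam^k / k!
e^(-3.22) ≈ 0.03995506
lam^k = 3.22^12 ≈ 1242425.797286
k! = 12! = 479001600
P = 0.03995506 * 1242425.797286 / 479001600 ≈ 0.000104

0.000104


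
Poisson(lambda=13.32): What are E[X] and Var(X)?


E[X] = Var(X) = lambda = 13.32

13.32, 13.32


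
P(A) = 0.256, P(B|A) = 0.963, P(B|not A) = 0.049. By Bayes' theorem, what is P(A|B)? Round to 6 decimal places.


P(A|B) = P(B|A)*P(A) / P(B), P(B) = P(B|A)*P(A) + P(B|not A)*P(not A)
P(B|A)*P(A) = 0.963 * 0.256 = 0.246528
P(B|not A)*P(not A) = 0.049 * 0.744 = 0.036456
P(B) = 0.246528 + 0.036456 = 0.282984
P(A|B) = 0.246528 / 0.282984 ≈ 0.87117293

0.871173


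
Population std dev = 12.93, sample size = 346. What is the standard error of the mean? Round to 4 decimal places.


SE = sigma / sqrt(n)
sqrt(346) ≈ 18.601075
SE = 12.93 / 18.601075 ≈ 0.695121

0.6951


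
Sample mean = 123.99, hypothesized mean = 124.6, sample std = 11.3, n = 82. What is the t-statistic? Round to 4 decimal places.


t = (xbar - mu0) / (s/sqrt(n))
xbar - mu0 = 123.99 - 124.6 = -0.61
sqrt(82) ≈ 9.05538514
s/sqrt(n) = 11.3 / 9.05538514 ≈ 1.24787624
t = -0.61 / 1.24787624 ≈ -0.488831

-0.4888


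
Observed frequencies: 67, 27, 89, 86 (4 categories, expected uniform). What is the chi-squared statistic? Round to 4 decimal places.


chi2 = sum((O-E)^2/E), E = total/4
total = 269, E = 269/4 = 67.25
(67 - 67.25)^2 / 67.25 = 0.0625 / 67.25 = 1/1076 ≈ 0.000929
(27 - 67.25)^2 / 67.25 = 1620.0625 / 67.25 = 25921/1076 ≈ 24.090149
(89 - 67.25)^2 / 67.25 = 473.0625 / 67.25 = 7569/1076 ≈ 7.034387
(86 - 67.25)^2 / 67.25 = 351.5625 / 67.25 = 5625/1076 ≈ 5.227695
chi2 = 9779/269 ≈ 36.353160

36.3532


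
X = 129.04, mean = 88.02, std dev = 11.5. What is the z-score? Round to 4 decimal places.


z = (X - mu) / sigma
X - mu = 129.04 - 88.02 = 41.02
z = 41.02 / 11.5 = 2051/575 ≈ 3.566957

3.5670


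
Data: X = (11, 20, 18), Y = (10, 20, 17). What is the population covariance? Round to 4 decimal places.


Cov = (1/n)*sum((xi-xbar)(yi-ybar))
n = 3, xbar = 49/3 ≈ 16.333333, ybar = 47/3 ≈ 15.666667
sum((xi-xbar)(yi-ybar)) = 145/3 ≈ 48.333333
Cov = 48.333333 / 3 = 145/9 ≈ 16.111111

16.1111


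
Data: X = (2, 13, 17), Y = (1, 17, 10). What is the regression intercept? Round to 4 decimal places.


a = ybar - b*xbar, where b = sum((xi-xbar)(yi-ybar)) / sum((xi-xbar)^2)
n = 3, xbar = 32/3 ≈ 10.666667, ybar = 28/3 ≈ 9.333333
Sxy = sum((xi-xbar)(yi-ybar)) = 283/3 ≈ 94.333333
Sxx = sum((xi-xbar)^2) = 362/3 ≈ 120.666667
b = Sxy / Sxx = 283/362 ≈ 0.781768
a = 9.333333 - 0.781768 * 10.666667 = 180/181 ≈ 0.994475

0.9945


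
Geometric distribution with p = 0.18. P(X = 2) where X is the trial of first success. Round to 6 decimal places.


P = (1-p)^(k-1) * p
(1-p)^(k-1) = 0.82^1 = 0.82
P = 0.82 * 0.18 = 0.1476

0.147600


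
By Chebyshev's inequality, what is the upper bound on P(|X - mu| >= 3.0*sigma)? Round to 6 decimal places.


P <= 1/k^2
k^2 = 3.0^2 = 9
1/k^2 = 1 / 9 = 1/9 ≈ 0.11111111

0.111111


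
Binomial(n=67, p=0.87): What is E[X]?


E[X] = n*p = 67 * 0.87 = 58.29

58.29


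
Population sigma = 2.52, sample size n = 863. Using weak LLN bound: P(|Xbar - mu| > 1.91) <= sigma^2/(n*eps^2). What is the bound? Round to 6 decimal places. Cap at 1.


bound = min(1, sigma^2/(n*eps^2))
sigma^2 = 2.52^2 = 6.3504
n*eps^2 = 863 * 1.91^2 = 863 * 3.6481 = 3148.3103
sigma^2/(n*eps^2) = 6.3504 / 3148.3103 ≈ 0.00201708

0.002017


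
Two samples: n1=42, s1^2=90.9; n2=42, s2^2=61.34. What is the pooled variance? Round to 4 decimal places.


sp^2 = ((n1-1)*s1^2 + (n2-1)*s2^2)/(n1+n2-2)
(n1-1)*s1^2 = 41 * 90.9 = 3726.9
(n2-1)*s2^2 = 41 * 61.34 = 2514.94
numerator = 3726.9 + 2514.94 = 6241.84
n1+n2-2 = 82
sp^2 = 6241.84 / 82 = 76.12

76.1200


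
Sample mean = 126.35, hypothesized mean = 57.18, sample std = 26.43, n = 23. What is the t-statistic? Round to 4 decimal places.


t = (xbar - mu0) / (s/sqrt(n))
xbar - mu0 = 126.35 - 57.18 = 69.17
sqrt(23) ≈ 4.79583152
s/sqrt(n) = 26.43 / 4.79583152 ≈ 5.51103596
t = 69.17 / 5.51103596 ≈ 12.551179

12.5512


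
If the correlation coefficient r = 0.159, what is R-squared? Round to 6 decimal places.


R^2 = r^2 = (0.159)^2 = 0.025281

0.025281


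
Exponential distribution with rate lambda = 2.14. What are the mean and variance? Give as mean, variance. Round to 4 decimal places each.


mean = 1/lam, var = 1/lam^2
mean = 1 / 2.14 = 50/107 ≈ 0.467290
lam^2 = 2.14^2 = 4.5796
var = 1 / 4.5796 ≈ 0.218360

0.4673, 0.2184


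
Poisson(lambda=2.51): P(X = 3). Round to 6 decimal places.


P = e^(-lam) * lam^k / k!
e^(-2.51) ≈ 0.08126824
lam^k = 2.51^3 = 15.813251
k! = 3! = 6
P = 0.08126824 * 15.813251 / 6 ≈ 0.214186

0.214186


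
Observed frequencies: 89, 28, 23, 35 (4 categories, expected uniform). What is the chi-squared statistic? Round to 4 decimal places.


chi2 = sum((O-E)^2/E), E = total/4
total = 175, E = 175/4 = 43.75
(89 - 43.75)^2 / 43.75 = 2047.5625 / 43.75 = 32761/700 ≈ 46.801429
(28 - 43.75)^2 / 43.75 = 248.0625 / 43.75 = 5.67
(23 - 43.75)^2 / 43.75 = 430.5625 / 43.75 = 6889/700 ≈ 9.841429
(35 - 43.75)^2 / 43.75 = 76.5625 / 43.75 = 1.75
chi2 = 11211/175 ≈ 64.062857

64.0629


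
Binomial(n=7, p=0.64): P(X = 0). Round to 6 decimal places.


P = C(n,k) * p^k * (1-p)^(n-k)
C(7,0) = 1
p^k = 0.64^0 = 1
(1-p)^(n-k) = 0.36^7 ≈ 0.0007836416
P = 1 * 1 * 0.0007836416 ≈ 0.000784

0.000784


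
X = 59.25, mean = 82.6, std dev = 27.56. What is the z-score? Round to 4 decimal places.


z = (X - mu) / sigma
X - mu = 59.25 - 82.6 = -23.35
z = -23.35 / 27.56 = -2335/2756 ≈ -0.847242

-0.8472


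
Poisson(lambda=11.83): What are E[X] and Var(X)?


E[X] = Var(X) = lambda = 11.83

11.83, 11.83


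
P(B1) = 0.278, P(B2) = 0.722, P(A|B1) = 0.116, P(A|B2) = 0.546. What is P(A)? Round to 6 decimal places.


P(A) = P(A|B1)*P(B1) + P(A|B2)*P(B2)
P(A|B1)*P(B1) = 0.116 * 0.278 = 0.032248
P(A|B2)*P(B2) = 0.546 * 0.722 = 0.394212
P(A) = 0.032248 + 0.394212 = 0.42646

0.426460


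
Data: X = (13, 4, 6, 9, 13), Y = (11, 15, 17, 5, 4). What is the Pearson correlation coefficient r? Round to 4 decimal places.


r = sum((xi-xbar)(yi-ybar)) / sqrt(sum((xi-xbar)^2) * sum((yi-ybar)^2))
n = 5, xbar = 45/5 = 9, ybar = 52/5 = 10.4
Sxy = sum((xi-xbar)(yi-ybar)) = -66
Sxx = sum((xi-xbar)^2) = 66
Syy = sum((yi-ybar)^2) = 135.2
sqrt(Sxx*Syy) ≈ 94.462691
r = Sxy / sqrt(Sxx*Syy) = -66 / 94.462691 ≈ -0.698689

-0.6987


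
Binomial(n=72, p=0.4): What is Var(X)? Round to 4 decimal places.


Var = n*p*(1-p) = 72 * 0.4 * 0.6 = 17.28

17.2800


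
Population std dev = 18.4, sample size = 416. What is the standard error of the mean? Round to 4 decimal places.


SE = sigma / sqrt(n)
sqrt(416) ≈ 20.396078
SE = 18.4 / 20.396078 ≈ 0.902134

0.9021


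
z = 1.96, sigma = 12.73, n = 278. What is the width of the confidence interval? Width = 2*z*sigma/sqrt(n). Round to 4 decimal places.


width = 2*z*sigma/sqrt(n)
2*z*sigma = 2 * 1.96 * 12.73 = 49.9016
sqrt(278) ≈ 16.673332
width = 49.9016 / 16.673332 ≈ 2.992899

2.9929


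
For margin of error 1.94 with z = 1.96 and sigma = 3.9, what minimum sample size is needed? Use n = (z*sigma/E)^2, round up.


z*sigma/E = 1.96 * 3.9 / 1.94 = 1911/485 ≈ 3.940206
(z*sigma/E)^2 ≈ 15.525225
round up: n = 16

16


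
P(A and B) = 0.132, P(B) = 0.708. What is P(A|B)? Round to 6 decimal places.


P(A|B) = P(A and B) / P(B) = 0.132 / 0.708 = 11/59 ≈ 0.18644068

0.186441


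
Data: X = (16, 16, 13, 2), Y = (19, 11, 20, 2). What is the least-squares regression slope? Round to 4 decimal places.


b = sum((xi-xbar)(yi-ybar)) / sum((xi-xbar)^2)
n = 4, xbar = 47/4 = 11.75, ybar = 52/4 = 13
Sxy = sum((xi-xbar)(yi-ybar)) = 133
Sxx = sum((xi-xbar)^2) = 132.75
b = Sxy / Sxx = 532/531 ≈ 1.001883

1.0019


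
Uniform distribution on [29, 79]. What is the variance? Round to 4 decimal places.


Var = (b-a)^2 / 12
(b-a)^2 = (79 - 29)^2 = 2500
Var = 2500/12 ≈ 208.333333

208.3333


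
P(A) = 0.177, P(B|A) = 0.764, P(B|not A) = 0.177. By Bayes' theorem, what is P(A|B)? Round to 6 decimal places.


P(A|B) = P(B|A)*P(A) / P(B), P(B) = P(B|A)*P(A) + P(B|not A)*P(not A)
P(B|A)*P(A) = 0.764 * 0.177 = 0.135228
P(B|not A)*P(not A) = 0.177 * 0.823 = 0.145671
P(B) = 0.135228 + 0.145671 = 0.280899
P(A|B) = 0.135228 / 0.280899 = 764/1587 ≈ 0.48141147

0.481411


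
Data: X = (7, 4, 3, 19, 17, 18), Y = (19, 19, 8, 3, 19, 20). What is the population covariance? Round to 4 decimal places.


Cov = (1/n)*sum((xi-xbar)(yi-ybar))
n = 6, xbar = 68/6 = 34/3 ≈ 11.333333, ybar = 88/6 = 44/3 ≈ 14.666667
sum((xi-xbar)(yi-ybar)) = -73/3 ≈ -24.333333
Cov = -24.333333 / 6 = -73/18 ≈ -4.055556

-4.0556


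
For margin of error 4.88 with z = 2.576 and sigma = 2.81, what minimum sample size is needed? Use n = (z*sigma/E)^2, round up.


z*sigma/E = 2.576 * 2.81 / 4.88 ≈ 1.483311
(z*sigma/E)^2 ≈ 2.200213
round up: n = 3

3


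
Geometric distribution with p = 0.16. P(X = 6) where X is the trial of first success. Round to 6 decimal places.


P = (1-p)^(k-1) * p
(1-p)^(k-1) = 0.84^5 ≈ 0.4182119
P = 0.4182119 * 0.16 ≈ 0.06691391

0.066914


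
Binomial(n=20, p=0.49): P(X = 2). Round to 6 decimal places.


P = C(n,k) * p^k * (1-p)^(n-k)
C(20,2) = 190
p^k = 0.49^2 = 0.2401
(1-p)^(n-k) = 0.51^18 ≈ 0.000005448327
P = 190 * 0.2401 * 0.000005448327 ≈ 0.000249

0.000249


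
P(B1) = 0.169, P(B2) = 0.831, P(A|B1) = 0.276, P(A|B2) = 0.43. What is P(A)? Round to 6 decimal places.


P(A) = P(A|B1)*P(B1) + P(A|B2)*P(B2)
P(A|B1)*P(B1) = 0.276 * 0.169 = 0.046644
P(A|B2)*P(B2) = 0.43 * 0.831 = 0.35733
P(A) = 0.046644 + 0.35733 = 0.403974

0.403974


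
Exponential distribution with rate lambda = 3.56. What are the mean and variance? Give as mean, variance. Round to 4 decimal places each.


mean = 1/lam, var = 1/lam^2
mean = 1 / 3.56 = 25/89 ≈ 0.280899
lam^2 = 3.56^2 = 12.6736
var = 1 / 12.6736 = 625/7921 ≈ 0.078904

0.2809, 0.0789


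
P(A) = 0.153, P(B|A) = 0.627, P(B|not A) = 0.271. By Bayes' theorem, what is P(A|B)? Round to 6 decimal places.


P(A|B) = P(B|A)*P(A) / P(B), P(B) = P(B|A)*P(A) + P(B|not A)*P(not A)
P(B|A)*P(A) = 0.627 * 0.153 = 0.095931
P(B|not A)*P(not A) = 0.271 * 0.847 = 0.229537
P(B) = 0.095931 + 0.229537 = 0.325468
P(A|B) = 0.095931 / 0.325468 ≈ 0.29474787

0.294748


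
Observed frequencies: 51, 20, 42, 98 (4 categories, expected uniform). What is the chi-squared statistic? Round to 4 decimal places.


chi2 = sum((O-E)^2/E), E = total/4
total = 211, E = 211/4 = 52.75
(51 - 52.75)^2 / 52.75 = 3.0625 / 52.75 = 49/844 ≈ 0.058057
(20 - 52.75)^2 / 52.75 = 1072.5625 / 52.75 = 17161/844 ≈ 20.332938
(42 - 52.75)^2 / 52.75 = 115.5625 / 52.75 = 1849/844 ≈ 2.190758
(98 - 52.75)^2 / 52.75 = 2047.5625 / 52.75 = 32761/844 ≈ 38.816351
chi2 = 12955/211 ≈ 61.398104

61.3981


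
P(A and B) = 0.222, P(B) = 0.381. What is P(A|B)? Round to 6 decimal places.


P(A|B) = P(A and B) / P(B) = 0.222 / 0.381 = 74/127 ≈ 0.58267717

0.582677


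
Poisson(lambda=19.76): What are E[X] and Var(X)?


E[X] = Var(X) = lambda = 19.76

19.76, 19.76


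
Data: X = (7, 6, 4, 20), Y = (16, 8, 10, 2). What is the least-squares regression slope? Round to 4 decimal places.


b = sum((xi-xbar)(yi-ybar)) / sum((xi-xbar)^2)
n = 4, xbar = 37/4 = 9.25, ybar = 36/4 = 9
Sxy = sum((xi-xbar)(yi-ybar)) = -93
Sxx = sum((xi-xbar)^2) = 158.75
b = Sxy / Sxx = -372/635 ≈ -0.585827

-0.5858
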